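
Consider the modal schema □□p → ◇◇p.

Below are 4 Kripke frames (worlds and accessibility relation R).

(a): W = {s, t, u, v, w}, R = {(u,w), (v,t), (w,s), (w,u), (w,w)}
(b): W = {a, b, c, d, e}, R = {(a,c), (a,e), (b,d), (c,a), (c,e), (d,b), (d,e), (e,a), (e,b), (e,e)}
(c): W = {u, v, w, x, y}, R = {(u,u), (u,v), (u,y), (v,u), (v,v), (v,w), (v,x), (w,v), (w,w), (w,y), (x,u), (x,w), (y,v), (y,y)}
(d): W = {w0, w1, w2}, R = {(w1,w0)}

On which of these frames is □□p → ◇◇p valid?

(b), (c)

Frame correspondent (Sahlqvist): ∀x ∃w (xR²w ∧ xR²w) — i.e. a generalized confluence (Geach) condition.
(a): fails — at s but no w* with sR²w* and sR²w*.
(b): ✓.
(c): ✓.
(d): fails — at w0 but no w with w0R²w and w0R²w.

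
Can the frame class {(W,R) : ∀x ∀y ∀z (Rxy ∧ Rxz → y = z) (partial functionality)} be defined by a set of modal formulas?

Definable; ◇p → □p defines it

The condition is partial functionality. A defining modal formula is ◇p → □p.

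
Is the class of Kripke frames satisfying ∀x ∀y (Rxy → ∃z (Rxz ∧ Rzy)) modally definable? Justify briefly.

The condition is density. A defining modal formula is □□p → □p.
Suppose □□p→□p is valid. Take Rxy and set V(p)={w : xR²w}. Then □□p at x, so □p at x, so p at y, i.e. ∃z(Rxz∧Rzy).

Definable; □□p → □p defines it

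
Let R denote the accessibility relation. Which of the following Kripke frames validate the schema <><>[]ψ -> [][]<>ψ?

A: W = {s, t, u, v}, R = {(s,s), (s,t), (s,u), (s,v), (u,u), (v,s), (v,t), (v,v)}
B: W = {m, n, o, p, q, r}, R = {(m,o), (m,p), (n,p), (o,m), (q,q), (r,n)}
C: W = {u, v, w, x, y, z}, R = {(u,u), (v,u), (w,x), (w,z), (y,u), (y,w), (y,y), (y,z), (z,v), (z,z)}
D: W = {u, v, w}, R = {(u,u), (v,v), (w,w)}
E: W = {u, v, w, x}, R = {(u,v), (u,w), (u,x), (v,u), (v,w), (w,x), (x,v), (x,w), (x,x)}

D

The schema corresponds to a generalized confluence (Geach) condition: forall x forall y forall z ((x R^2 y & x R^2 z) -> exists w (yRw & zRw)).
A: fails — sR²s, sR²t but no w with sRw and tRw.
B: fails — oR²o, oR²p but no w with oRw and pRw.
C: fails — wR²v, wR²z but no t with vRt and zRt.
D: satisfies the condition.
E: fails — uR²v, uR²w but no t with vRt and wRt.
Valid on: D.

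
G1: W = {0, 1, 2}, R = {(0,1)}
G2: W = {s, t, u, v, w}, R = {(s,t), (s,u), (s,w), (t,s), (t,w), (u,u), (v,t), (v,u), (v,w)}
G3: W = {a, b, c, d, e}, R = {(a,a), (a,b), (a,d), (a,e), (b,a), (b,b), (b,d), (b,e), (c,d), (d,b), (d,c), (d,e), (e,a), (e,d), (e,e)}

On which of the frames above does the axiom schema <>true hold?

This is the axiom for seriality; its first-order frame correspondent is forall x exists y Rxy.
G1: fails — world 1 has no successor.
G2: fails — world w has no successor.
G3: satisfies the condition.

G3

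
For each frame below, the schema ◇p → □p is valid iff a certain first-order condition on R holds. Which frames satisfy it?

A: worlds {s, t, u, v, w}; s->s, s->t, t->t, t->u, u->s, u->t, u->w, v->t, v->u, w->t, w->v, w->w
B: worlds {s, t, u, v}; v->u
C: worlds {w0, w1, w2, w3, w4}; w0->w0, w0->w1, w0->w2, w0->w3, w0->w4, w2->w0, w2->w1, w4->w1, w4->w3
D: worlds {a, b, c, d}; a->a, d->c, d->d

B

This is the axiom for partial functionality; its first-order frame correspondent is ∀x ∀y ∀z (Rxy ∧ Rxz → y = z).
A: fails — s sees both s and t.
B: condition met.
C: fails — w0 sees both w0 and w1.
D: fails — d sees both c and d.
Valid on: B.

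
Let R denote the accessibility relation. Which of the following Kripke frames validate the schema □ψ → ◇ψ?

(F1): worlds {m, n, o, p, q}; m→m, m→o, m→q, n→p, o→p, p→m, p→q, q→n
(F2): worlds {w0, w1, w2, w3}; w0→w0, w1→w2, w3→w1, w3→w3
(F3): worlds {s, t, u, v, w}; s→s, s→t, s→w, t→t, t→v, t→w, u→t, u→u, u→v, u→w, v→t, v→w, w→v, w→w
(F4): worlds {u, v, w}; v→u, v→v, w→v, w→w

(F1), (F3)

The schema corresponds to seriality: ∀x ∃y Rxy.
(F1): ✓.
(F2): fails — world w2 has no successor.
(F3): ✓.
(F4): fails — world u has no successor.
Valid on: (F1), (F3).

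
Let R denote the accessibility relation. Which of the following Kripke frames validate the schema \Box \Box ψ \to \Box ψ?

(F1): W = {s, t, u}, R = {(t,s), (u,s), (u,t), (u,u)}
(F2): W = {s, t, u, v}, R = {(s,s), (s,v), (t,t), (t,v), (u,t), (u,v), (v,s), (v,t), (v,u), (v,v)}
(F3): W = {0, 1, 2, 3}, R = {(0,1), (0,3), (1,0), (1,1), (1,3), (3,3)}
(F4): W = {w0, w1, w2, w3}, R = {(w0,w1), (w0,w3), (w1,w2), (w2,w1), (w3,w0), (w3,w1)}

(F2), (F3)

This is the axiom for density; its first-order frame correspondent is \forall x \forall y (Rxy \to \exists z (Rxz \wedge Rzy)).
(F1): fails — Rts but no z with Rtz and Rzs.
(F2): condition met.
(F3): condition met.
(F4): fails — Rw1w2 but no z with Rw1z and Rzw2.
Valid on: (F2), (F3).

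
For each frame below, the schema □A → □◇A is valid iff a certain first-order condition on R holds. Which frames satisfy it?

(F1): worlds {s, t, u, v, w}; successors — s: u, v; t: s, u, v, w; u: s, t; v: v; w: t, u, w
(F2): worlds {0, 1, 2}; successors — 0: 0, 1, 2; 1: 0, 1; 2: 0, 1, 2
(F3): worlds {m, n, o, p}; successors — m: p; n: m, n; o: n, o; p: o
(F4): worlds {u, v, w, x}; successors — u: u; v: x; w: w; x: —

(F2)

This is the axiom for a generalized confluence (Geach) condition; its first-order frame correspondent is ∀x ∀z (xRz → ∃w (xRw ∧ zRw)).
(F1): fails — sRu but no w* with sRw* and uRw*.
(F2): condition met.
(F3): fails — mRp but no w with mRw and pRw.
(F4): fails — vRx but no t with vRt and xRt.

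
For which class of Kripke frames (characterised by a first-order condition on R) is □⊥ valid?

□⊥ is valid iff no world has any successor (otherwise □⊥ fails at any world with one).
The converse is a direct semantic check.
So the correspondent is emptiness of R.

emptiness of R: ∀x ∀y ¬Rxy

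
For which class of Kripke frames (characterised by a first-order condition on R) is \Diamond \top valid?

◇⊤ holds at w iff w has a successor, so frame-validity of ◇⊤ is exactly seriality. Equivalently via □A → ◇A:
Suppose □A→◇A is valid. At any x set V(A)=W. Then □A at x, so ◇A at x, so x has a successor.
Conversely, any frame satisfying \forall x \exists y Rxy validates the schema.
So the correspondent is seriality.

seriality: \forall x \exists y Rxy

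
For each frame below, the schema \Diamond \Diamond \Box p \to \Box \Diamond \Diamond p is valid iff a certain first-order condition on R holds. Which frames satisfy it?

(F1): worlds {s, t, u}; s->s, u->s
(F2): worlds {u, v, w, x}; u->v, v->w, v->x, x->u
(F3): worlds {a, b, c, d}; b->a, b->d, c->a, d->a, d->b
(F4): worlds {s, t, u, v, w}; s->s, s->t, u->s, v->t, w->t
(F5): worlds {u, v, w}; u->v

This is the axiom for a generalized confluence (Geach) condition; its first-order frame correspondent is \forall x \forall y \forall z ((x R^2 y \wedge xRz) \to \exists w (yRw \wedge z R^2 w)).
(F1): holds.
(F2): fails — uR²w, uRv but no t with wRt and vR²t.
(F3): fails — bR²a, bRa but no w with aRw and aR²w.
(F4): fails — sR²s, sRt but no w* with sRw* and tR²w*.
(F5): holds.

(F1), (F5)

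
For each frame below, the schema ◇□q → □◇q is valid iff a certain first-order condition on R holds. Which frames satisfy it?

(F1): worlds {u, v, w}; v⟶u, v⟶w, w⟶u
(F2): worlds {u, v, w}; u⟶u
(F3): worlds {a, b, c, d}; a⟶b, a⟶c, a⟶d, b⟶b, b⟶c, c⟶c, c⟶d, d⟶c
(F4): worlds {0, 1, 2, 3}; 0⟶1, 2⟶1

(F2), (F3)

The schema corresponds to convergence: ∀x ∀y ∀z (Rxy ∧ Rxz → ∃w (Ryw ∧ Rzw)).
(F1): fails — Rvu and Rvu but u and u have no common successor.
(F2): holds.
(F3): holds.
(F4): fails — R01 and R01 but 1 and 1 have no common successor.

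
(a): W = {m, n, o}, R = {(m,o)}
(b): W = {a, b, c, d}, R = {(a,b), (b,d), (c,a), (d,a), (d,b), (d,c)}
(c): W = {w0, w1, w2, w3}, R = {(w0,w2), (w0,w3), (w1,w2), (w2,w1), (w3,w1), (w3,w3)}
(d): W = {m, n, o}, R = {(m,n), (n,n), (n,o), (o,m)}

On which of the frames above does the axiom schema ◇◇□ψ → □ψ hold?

Frame correspondent (Sahlqvist): ∀x ∀y ∀z ((xR²y ∧ xRz) → ∃w (yRw ∧ z = w)) — i.e. a generalized confluence (Geach) condition.
(a): holds.
(b): fails — bR²a, bRd but no w with aRw and d=w.
(c): fails — w0R²w1, w0Rw3 but no w with w1Rw and w3=w.
(d): fails — mR²o, mRn but no w with oRw and n=w.
Valid on: (a).

(a)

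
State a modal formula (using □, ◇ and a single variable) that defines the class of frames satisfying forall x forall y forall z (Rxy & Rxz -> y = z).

A defining formula is ◇ψ → □ψ (the CD axiom).
Suppose ◇ψ→□ψ is valid. Take Rxy, Rxz and set V(ψ)={y}. Then ◇ψ at x, so □ψ at x, so ψ at z, i.e. z=y.

◇ψ → □ψ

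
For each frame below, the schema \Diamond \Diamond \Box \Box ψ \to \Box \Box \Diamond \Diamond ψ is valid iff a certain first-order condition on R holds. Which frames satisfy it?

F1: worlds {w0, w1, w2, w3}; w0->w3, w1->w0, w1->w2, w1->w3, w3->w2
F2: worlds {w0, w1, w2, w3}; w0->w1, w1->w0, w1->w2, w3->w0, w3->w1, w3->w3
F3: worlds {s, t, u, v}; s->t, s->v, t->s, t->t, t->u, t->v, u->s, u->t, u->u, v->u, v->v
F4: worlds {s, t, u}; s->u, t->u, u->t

F3, F4

Frame correspondent (Sahlqvist): \forall x \forall y \forall z ((x R^2 y \wedge x R^2 z) \to \exists w (y R^2 w \wedge z R^2 w)) — i.e. a generalized confluence (Geach) condition.
F1: fails — w0R²w2, w0R²w2 but no w with w2R²w and w2R²w.
F2: fails — w0R²w0, w0R²w2 but no w with w0R²w and w2R²w.
F3: condition met.
F4: condition met.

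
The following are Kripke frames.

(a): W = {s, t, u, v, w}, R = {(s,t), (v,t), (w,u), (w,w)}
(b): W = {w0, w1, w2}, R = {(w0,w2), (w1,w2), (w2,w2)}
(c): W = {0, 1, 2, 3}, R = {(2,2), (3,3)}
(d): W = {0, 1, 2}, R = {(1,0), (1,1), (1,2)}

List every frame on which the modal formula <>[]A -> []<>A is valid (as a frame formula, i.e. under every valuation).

Frame correspondent (Sahlqvist): forall x forall y forall z (Rxy & Rxz -> exists w (Ryw & Rzw)) — i.e. convergence.
(a): fails — Rst and Rst but t and t have no common successor.
(b): condition met.
(c): condition met.
(d): fails — R12 and R12 but 2 and 2 have no common successor.
Valid on: (b), (c).

(b), (c)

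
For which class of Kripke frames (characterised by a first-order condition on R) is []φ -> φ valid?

This schema is the T axiom.
It corresponds to reflexivity: forall x Rxx.

reflexivity: forall x Rxx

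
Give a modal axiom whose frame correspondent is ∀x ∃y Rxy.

A defining formula is □s → ◇s (the D axiom).
Suppose □s→◇s is valid. At any x set V(s)=W. Then □s at x, so ◇s at x, so x has a successor.

□s → ◇s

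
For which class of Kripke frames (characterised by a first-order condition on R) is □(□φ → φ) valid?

This is the T□ axiom.
It corresponds to shift-reflexivity: ∀x ∀y (Rxy → Ryy).

Shift-reflexivity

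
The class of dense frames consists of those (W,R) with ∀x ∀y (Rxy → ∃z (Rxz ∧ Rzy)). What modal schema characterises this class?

□□q → □q

A defining formula is □□q → □q (the C4 axiom).
Suppose □□q→□q is valid. Take Rxy and set V(q)={w : xR²w}. Then □□q at x, so □q at x, so q at y, i.e. ∃z(Rxz∧Rzy).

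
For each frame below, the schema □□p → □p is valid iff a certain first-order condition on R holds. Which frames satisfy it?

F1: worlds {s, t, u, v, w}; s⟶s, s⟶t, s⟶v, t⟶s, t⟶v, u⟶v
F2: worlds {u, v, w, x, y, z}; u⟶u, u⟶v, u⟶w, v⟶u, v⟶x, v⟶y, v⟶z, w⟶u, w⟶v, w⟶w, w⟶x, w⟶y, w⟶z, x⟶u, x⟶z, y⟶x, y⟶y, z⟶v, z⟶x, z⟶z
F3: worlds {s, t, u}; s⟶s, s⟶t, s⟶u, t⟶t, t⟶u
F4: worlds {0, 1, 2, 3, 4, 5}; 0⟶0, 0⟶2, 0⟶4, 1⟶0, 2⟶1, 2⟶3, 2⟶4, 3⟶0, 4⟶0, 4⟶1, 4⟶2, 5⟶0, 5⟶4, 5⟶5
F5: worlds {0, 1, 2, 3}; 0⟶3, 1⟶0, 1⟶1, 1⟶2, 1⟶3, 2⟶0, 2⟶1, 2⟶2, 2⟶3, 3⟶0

F2, F3

The schema corresponds to density: ∀x ∀y (Rxy → ∃z (Rxz ∧ Rzy)).
F1: fails — Ruv but no z with Ruz and Rzv.
F2: condition met.
F3: condition met.
F4: fails — R23 but no z with R2z and Rz3.
F5: fails — R03 but no z with R0z and Rz3.
Valid on: F2, F3.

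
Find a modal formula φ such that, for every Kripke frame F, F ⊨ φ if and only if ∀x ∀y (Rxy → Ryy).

A defining formula is □(□s → s) (the T□ axiom).
Suppose □(□s→s) is valid. Take Rxy and set V(s)={w : Ryw}. Then at y, □s holds; since □(□s→s) at x, □s→s at y, so s at y, i.e. Ryy.

□(□s → s)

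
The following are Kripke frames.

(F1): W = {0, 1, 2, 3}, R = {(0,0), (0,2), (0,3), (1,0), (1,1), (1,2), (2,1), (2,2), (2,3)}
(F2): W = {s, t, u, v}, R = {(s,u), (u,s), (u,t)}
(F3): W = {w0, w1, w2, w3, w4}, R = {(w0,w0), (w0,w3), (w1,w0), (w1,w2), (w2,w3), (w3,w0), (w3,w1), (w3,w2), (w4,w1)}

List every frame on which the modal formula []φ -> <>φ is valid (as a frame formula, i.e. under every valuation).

Frame correspondent (Sahlqvist): forall x exists y Rxy — i.e. seriality.
(F1): fails — world 3 has no successor.
(F2): fails — world t has no successor.
(F3): ✓.
Valid on: (F3).

(F3)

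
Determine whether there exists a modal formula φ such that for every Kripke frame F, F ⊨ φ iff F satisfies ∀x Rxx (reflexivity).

This is a Sahlqvist condition; the T axiom □q → q defines it.

Definable; □q → q defines it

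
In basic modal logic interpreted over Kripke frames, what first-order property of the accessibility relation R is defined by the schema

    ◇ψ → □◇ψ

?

This is the 5 axiom.
It corresponds to the Euclidean property: ∀x ∀y ∀z (Rxy ∧ Rxz → Ryz).

the Euclidean property: ∀x ∀y ∀z (Rxy ∧ Rxz → Ryz)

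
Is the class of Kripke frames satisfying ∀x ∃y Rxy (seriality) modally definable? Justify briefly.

Yes, by □p → ◇p

Yes: it is seriality, defined by the D schema □p → ◇p.
Suppose □p→◇p is valid. At any x set V(p)=W. Then □p at x, so ◇p at x, so x has a successor.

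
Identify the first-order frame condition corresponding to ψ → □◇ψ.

symmetry

This schema is the B axiom.
Its frame correspondent is symmetry — ∀x ∀y (Rxy → Ryx).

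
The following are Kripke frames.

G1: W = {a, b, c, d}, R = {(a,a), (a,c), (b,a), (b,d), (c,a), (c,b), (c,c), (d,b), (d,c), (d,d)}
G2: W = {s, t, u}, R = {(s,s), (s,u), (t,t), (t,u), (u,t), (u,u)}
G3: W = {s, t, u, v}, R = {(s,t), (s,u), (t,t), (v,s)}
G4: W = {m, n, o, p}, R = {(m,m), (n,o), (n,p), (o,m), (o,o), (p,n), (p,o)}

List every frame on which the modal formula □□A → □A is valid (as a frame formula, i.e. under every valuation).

Frame correspondent (Sahlqvist): ∀x ∀y (Rxy → ∃z (Rxz ∧ Rzy)) — i.e. density.
G1: condition met.
G2: condition met.
G3: fails — Rsu but no z with Rsz and Rzu.
G4: fails — Rpn but no z with Rpz and Rzn.

G1, G2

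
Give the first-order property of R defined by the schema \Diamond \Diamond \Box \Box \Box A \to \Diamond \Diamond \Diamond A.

This is a Sahlqvist (Geach-type) schema ◇^2□^3A → □^0◇^3A.
First-order correspondent: \forall x \forall y (x R^2 y \to \exists w (y R^3 w \wedge x R^3 w)).

\forall x \forall y (x R^2 y \to \exists w (y R^3 w \wedge x R^3 w))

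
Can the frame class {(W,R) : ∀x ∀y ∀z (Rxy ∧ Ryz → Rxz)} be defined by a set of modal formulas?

Definable; □r → □□r defines it

Yes: it is transitivity, defined by the 4 schema □r → □□r.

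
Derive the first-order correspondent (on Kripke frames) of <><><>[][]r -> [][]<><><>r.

forall x forall y forall z ((x R^3 y & x R^2 z) -> exists w (y R^2 w & z R^3 w))

This is a Sahlqvist (Geach-type) schema ◇^3□^2r → □^2◇^3r.
Minimal-valuation argument: fix x; take any y with xR^3y and any z with xR^2z. Set V(r) to the set of worlds R-reachable from y in exactly 2 steps. Then □^2r holds at y, so the antecedent holds at x; validity forces ◇^3r at z, giving a w with zR^3w and yR^2w.
First-order correspondent: forall x forall y forall z ((x R^3 y & x R^2 z) -> exists w (y R^2 w & z R^3 w)).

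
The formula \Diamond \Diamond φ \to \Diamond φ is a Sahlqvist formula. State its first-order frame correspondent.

transitivity

This schema is equivalent to the 4 axiom □φ → □□φ.
Its frame correspondent is transitivity — \forall x \forall y \forall z (Rxy \wedge Ryz \to Rxz).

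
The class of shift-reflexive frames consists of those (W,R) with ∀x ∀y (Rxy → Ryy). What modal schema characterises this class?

□(□s → s)

The condition is shift-reflexivity. The T□ schema □(□s → s) defines it.
Suppose □(□s→s) is valid. Take Rxy and set V(s)={w : Ryw}. Then at y, □s holds; since □(□s→s) at x, □s→s at y, so s at y, i.e. Ryy.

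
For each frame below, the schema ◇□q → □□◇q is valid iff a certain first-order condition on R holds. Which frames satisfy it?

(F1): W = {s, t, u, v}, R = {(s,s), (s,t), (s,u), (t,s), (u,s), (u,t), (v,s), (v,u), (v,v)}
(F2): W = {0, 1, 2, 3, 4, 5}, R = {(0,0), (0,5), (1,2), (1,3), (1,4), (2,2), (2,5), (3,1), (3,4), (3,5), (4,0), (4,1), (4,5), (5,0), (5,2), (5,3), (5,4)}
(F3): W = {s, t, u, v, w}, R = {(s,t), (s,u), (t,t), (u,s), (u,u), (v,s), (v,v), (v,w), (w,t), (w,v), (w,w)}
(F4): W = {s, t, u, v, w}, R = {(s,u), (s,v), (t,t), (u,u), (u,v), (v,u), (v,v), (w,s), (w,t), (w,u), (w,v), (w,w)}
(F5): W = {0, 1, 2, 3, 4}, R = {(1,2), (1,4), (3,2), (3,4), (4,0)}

(F1)

This is the axiom for a generalized confluence (Geach) condition; its first-order frame correspondent is ∀x ∀y ∀z ((xRy ∧ xR²z) → ∃w (yRw ∧ zRw)).
(F1): ✓.
(F2): fails — 1R4, 1R²1 but no w with 4Rw and 1Rw.
(F3): fails — sRt, sR²u but no w* with tRw* and uRw*.
(F4): fails — wRs, wR²t but no w* with sRw* and tRw*.
(F5): fails — 1R2, 1R²0 but no w with 2Rw and 0Rw.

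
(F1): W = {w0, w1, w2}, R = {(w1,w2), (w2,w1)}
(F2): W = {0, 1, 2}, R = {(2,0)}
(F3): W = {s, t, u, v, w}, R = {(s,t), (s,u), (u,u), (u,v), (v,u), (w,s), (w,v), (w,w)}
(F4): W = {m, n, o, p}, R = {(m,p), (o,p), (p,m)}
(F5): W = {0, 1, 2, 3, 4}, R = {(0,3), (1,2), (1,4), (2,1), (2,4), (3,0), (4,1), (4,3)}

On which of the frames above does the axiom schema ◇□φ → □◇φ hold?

This is the axiom for convergence; its first-order frame correspondent is ∀x ∀y ∀z (Rxy ∧ Rxz → ∃w (Ryw ∧ Rzw)).
(F1): condition met.
(F2): fails — R20 and R20 but 0 and 0 have no common successor.
(F3): fails — Rsu and Rst but u and t have no common successor.
(F4): condition met.
(F5): fails — R21 and R24 but 1 and 4 have no common successor.
Valid on: (F1), (F4).

(F1), (F4)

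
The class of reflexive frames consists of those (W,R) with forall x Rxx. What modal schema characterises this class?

A defining formula is □p → p (the T axiom).

□p → p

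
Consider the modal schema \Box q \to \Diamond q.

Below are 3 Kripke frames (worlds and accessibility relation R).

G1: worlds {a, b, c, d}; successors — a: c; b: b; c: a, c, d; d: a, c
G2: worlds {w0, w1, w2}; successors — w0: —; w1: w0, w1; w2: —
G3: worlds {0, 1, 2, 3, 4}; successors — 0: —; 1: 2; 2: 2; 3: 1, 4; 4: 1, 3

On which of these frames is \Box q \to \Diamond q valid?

G1

Frame correspondent (Sahlqvist): \forall x \exists y Rxy — i.e. seriality.
G1: ✓.
G2: fails — world w0 has no successor.
G3: fails — world 0 has no successor.
Valid on: G1.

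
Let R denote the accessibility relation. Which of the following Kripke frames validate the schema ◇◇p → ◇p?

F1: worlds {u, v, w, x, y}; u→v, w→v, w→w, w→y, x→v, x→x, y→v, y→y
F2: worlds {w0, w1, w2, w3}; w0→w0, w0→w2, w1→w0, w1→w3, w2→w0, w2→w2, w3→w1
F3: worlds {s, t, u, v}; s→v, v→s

F1

The schema corresponds to transitivity: ∀x ∀y ∀z (Rxy ∧ Ryz → Rxz).
F1: satisfies the condition.
F2: fails — Rw1w0 and Rw0w2 but not Rw1w2.
F3: fails — Rsv and Rvs but not Rss.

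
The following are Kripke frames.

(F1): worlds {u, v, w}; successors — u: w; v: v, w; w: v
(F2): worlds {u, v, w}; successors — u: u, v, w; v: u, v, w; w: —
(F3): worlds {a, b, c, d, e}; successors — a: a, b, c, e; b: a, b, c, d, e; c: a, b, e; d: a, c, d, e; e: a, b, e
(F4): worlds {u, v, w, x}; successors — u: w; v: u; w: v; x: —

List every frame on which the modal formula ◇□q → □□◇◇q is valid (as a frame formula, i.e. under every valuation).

(F1), (F3)

Frame correspondent (Sahlqvist): ∀x ∀y ∀z ((xRy ∧ xR²z) → ∃w (yRw ∧ zR²w)) — i.e. a generalized confluence (Geach) condition.
(F1): satisfies the condition.
(F2): fails — uRu, uR²w but no t with uRt and wR²t.
(F3): satisfies the condition.
(F4): fails — uRw, uR²v but no t with wRt and vR²t.
Valid on: (F1), (F3).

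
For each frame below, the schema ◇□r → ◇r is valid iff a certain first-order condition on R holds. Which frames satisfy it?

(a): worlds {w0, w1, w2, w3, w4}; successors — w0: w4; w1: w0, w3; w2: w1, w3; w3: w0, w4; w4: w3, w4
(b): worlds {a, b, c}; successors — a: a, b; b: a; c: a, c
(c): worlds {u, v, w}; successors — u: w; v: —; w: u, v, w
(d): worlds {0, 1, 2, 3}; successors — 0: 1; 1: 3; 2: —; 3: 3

(b)

This is the axiom for a generalized confluence (Geach) condition; its first-order frame correspondent is ∀x ∀y (xRy → ∃w (yRw ∧ xRw)).
(a): fails — w1Rw0 but no w with w0Rw and w1Rw.
(b): satisfies the condition.
(c): fails — wRv but no t with vRt and wRt.
(d): fails — 0R1 but no w with 1Rw and 0Rw.
Valid on: (b).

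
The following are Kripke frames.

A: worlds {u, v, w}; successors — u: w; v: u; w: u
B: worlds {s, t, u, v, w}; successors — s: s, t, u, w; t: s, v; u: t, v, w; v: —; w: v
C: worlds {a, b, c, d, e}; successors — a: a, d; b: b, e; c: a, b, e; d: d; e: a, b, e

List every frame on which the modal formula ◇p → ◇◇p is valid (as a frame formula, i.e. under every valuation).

Frame correspondent (Sahlqvist): ∀x ∀y (xRy → ∃w (y = w ∧ xR²w)) — i.e. a generalized confluence (Geach) condition.
A: fails — uRw but no t with w=t and uR²t.
B: fails — tRv but no w* with v=w* and tR²w*.
C: holds.
Valid on: C.

C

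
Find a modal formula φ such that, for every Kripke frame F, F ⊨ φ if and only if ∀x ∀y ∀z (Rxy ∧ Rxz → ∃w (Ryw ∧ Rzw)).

◇□ψ → □◇ψ

This is convergence; the standard corresponding axiom is .2: ◇□ψ → □◇ψ.
Suppose ◇□ψ→□◇ψ is valid. Take Rxy, Rxz and set V(ψ)={w : Ryw}. Then □ψ at y so ◇□ψ at x, so □◇ψ at x, so ◇ψ at z, giving w with Rzw and Ryw.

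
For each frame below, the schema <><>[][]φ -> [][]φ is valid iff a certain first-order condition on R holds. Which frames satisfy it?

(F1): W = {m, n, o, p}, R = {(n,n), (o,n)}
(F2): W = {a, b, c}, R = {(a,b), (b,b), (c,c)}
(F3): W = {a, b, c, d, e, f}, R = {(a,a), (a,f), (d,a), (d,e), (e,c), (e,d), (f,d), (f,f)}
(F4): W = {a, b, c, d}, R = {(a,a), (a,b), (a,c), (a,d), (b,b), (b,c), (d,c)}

(F1), (F2)

Frame correspondent (Sahlqvist): forall x forall y forall z ((x R^2 y & x R^2 z) -> exists w (y R^2 w & z = w)) — i.e. a generalized confluence (Geach) condition.
(F1): satisfies the condition.
(F2): satisfies the condition.
(F3): fails — dR²a, dR²c but no w with aR²w and c=w.
(F4): fails — aR²b, aR²a but no w with bR²w and a=w.
Valid on: (F1), (F2).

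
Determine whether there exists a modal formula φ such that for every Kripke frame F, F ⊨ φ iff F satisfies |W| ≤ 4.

No — not modally definable

Modal frame validity is preserved under disjoint unions.
Any modal formula valid on each of 5 disjoint one-world frames is valid on their disjoint union (validity is preserved under disjoint unions). Each one-world frame has |W|=1≤4, but the union has |W|=5.
So no modal formula (or set of formulas) defines exactly the |W|≤4 frames.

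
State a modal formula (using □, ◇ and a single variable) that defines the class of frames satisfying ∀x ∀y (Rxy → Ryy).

□(□ψ → ψ)

A defining formula is □(□ψ → ψ) (the T□ axiom).
Suppose □(□ψ→ψ) is valid. Take Rxy and set V(ψ)={w : Ryw}. Then at y, □ψ holds; since □(□ψ→ψ) at x, □ψ→ψ at y, so ψ at y, i.e. Ryy.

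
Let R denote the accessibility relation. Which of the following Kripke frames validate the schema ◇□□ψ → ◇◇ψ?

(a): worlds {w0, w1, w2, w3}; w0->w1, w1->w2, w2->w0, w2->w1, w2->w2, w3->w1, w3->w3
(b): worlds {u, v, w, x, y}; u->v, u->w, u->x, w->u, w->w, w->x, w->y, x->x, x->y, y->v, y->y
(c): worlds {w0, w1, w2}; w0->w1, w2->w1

Frame correspondent (Sahlqvist): ∀x ∀y (xRy → ∃w (yR²w ∧ xR²w)) — i.e. a generalized confluence (Geach) condition.
(a): holds.
(b): fails — uRv but no t with vR²t and uR²t.
(c): fails — w0Rw1 but no w with w1R²w and w0R²w.
Valid on: (a).

(a)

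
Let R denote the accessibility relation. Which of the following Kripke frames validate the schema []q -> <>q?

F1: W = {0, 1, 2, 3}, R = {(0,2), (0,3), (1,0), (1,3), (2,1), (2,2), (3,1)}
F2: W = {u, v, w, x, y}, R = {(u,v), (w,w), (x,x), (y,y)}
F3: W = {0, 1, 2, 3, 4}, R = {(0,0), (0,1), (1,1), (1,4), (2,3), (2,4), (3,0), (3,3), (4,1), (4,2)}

This is the axiom for seriality; its first-order frame correspondent is forall x exists y Rxy.
F1: satisfies the condition.
F2: fails — world v has no successor.
F3: satisfies the condition.

F1, F3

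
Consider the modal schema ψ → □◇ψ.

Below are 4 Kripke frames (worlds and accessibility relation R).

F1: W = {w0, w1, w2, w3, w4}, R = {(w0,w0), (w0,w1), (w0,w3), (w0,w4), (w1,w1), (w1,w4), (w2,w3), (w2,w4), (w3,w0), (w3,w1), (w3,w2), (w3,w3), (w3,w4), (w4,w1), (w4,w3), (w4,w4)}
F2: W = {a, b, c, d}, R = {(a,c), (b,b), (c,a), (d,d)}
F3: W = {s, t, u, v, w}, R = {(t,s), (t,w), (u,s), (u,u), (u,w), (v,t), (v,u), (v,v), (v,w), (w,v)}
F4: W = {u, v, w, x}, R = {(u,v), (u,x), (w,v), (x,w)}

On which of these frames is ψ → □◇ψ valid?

F2

The schema corresponds to symmetry: ∀x ∀y (Rxy → Ryx).
F1: fails — Rw0w4 but not Rw4w0.
F2: ✓.
F3: fails — Ruw but not Rwu.
F4: fails — Ruv but not Rvu.
Valid on: F2.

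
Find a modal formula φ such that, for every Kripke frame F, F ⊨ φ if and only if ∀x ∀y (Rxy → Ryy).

□(□s → s)

This is shift-reflexivity; the standard corresponding axiom is T□: □(□s → s).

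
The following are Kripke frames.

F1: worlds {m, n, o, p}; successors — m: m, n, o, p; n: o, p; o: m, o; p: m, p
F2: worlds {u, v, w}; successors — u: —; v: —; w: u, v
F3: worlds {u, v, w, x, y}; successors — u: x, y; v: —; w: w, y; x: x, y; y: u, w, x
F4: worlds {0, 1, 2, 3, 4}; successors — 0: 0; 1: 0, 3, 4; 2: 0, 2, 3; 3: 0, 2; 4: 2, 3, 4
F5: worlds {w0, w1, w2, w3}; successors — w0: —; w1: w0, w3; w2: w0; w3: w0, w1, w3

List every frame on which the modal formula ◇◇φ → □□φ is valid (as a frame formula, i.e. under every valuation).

Frame correspondent (Sahlqvist): ∀x ∀y ∀z ((xR²y ∧ xR²z) → ∃w (y = w ∧ z = w)) — i.e. a generalized confluence (Geach) condition.
F1: fails — mR²m, mR²n but m ≠ n.
F2: condition met.
F3: fails — uR²u, uR²w but u ≠ w.
F4: fails — 1R²0, 1R²2 but 0 ≠ 2.
F5: fails — w1R²w0, w1R²w1 but w0 ≠ w1.
Valid on: F2.

F2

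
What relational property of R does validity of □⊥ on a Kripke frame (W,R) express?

This is the Ver axiom.
It corresponds to emptiness of R: ∀x ∀y ¬Rxy.

emptiness of R: ∀x ∀y ¬Rxy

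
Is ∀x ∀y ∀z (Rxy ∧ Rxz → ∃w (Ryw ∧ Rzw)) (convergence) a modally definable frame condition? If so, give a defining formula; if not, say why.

Yes — defined by ◇□r → □◇r

This is a Sahlqvist condition; the .2 axiom ◇□r → □◇r defines it.
Suppose ◇□r→□◇r is valid. Take Rxy, Rxz and set V(r)={w : Ryw}. Then □r at y so ◇□r at x, so □◇r at x, so ◇r at z, giving w with Rzw and Ryw.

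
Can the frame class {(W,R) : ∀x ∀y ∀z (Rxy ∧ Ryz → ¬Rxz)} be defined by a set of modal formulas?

Any modally definable frame class is closed under surjective bounded morphisms.
The 5-cycle (worlds s,t,u,v,w with s→t→u→v→w→s) is intransitive. Mapping every world to a single reflexive point • is a surjective bounded morphism; the reflexive point is not intransitive (R••∧R•• but R••).
Hence intransitivity is not modally definable.

No — not modally definable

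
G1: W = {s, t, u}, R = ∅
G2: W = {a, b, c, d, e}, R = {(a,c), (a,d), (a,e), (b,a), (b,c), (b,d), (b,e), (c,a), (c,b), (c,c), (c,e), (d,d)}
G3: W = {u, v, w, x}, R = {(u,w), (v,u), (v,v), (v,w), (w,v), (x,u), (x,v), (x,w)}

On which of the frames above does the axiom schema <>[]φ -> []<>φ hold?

G1

The schema corresponds to convergence: forall x forall y forall z (Rxy & Rxz -> exists w (Ryw & Rzw)).
G1: holds.
G2: fails — Rae and Rae but e and e have no common successor.
G3: fails — Rvw and Rvu but w and u have no common successor.
Valid on: G1.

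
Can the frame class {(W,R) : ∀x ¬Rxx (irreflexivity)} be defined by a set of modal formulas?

Modal frame validity is preserved under surjective bounded morphisms.
The 2-cycle (worlds 0,1 with 0→1→0) is irreflexive, and the map sending every world to a single reflexive point • is a surjective bounded morphism (forth: every edge maps to (•,•); back: every world has a successor). So any modal formula valid on the 2-cycle is also valid on the reflexive point, which is not irreflexive.
So no modal formula (or set of formulas) defines exactly the irreflexive frames.

Not modally definable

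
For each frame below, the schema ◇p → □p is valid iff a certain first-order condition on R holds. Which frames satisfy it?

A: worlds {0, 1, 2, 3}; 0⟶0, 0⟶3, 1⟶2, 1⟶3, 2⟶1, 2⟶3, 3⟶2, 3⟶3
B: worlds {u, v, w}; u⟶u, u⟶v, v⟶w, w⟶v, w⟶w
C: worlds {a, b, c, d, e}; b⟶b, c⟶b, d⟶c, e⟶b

The schema corresponds to partial functionality: ∀x ∀y ∀z (Rxy ∧ Rxz → y = z).
A: fails — 0 sees both 0 and 3.
B: fails — u sees both u and v.
C: satisfies the condition.

C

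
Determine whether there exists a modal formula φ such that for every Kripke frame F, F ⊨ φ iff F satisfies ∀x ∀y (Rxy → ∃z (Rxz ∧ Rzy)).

Yes — defined by □□r → □r

This is a Sahlqvist condition; the C4 axiom □□r → □r defines it.
Suppose □□r→□r is valid. Take Rxy and set V(r)={w : xR²w}. Then □□r at x, so □r at x, so r at y, i.e. ∃z(Rxz∧Rzy).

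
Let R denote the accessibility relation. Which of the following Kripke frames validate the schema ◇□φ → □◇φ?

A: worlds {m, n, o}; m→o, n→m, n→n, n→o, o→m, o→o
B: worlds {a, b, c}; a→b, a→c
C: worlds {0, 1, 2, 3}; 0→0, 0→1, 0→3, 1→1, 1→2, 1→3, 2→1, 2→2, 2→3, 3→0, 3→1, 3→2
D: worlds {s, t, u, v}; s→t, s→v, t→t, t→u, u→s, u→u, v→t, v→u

This is the axiom for convergence; its first-order frame correspondent is ∀x ∀y ∀z (Rxy ∧ Rxz → ∃w (Ryw ∧ Rzw)).
A: holds.
B: fails — Rac and Rac but c and c have no common successor.
C: holds.
D: fails — Ruu and Rus but u and s have no common successor.

A, C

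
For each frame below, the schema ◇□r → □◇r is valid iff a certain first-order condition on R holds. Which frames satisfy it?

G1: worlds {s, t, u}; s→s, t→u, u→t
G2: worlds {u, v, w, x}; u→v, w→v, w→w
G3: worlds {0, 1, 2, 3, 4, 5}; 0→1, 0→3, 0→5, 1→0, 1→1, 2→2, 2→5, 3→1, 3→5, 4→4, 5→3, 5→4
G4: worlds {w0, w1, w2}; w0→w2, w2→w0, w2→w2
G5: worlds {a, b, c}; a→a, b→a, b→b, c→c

Frame correspondent (Sahlqvist): ∀x ∀y ∀z (Rxy ∧ Rxz → ∃w (Ryw ∧ Rzw)) — i.e. convergence.
G1: condition met.
G2: fails — Ruv and Ruv but v and v have no common successor.
G3: fails — R01 and R05 but 1 and 5 have no common successor.
G4: condition met.
G5: condition met.
Valid on: G1, G4, G5.

G1, G4, G5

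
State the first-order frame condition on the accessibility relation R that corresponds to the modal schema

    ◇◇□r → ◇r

This is a Sahlqvist (Geach-type) schema ◇^2□^1r → □^0◇^1r.
First-order correspondent: ∀x ∀y (xR²y → ∃w (yRw ∧ xRw)).

∀x ∀y (xR²y → ∃w (yRw ∧ xRw))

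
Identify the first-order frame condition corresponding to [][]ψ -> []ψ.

density

Suppose □□ψ→□ψ is valid. Take Rxy and set V(ψ)={w : xR²w}. Then □□ψ at x, so □ψ at x, so ψ at y, i.e. ∃z(Rxz∧Rzy).
Conversely, any frame satisfying forall x forall y (Rxy -> exists z (Rxz & Rzy)) validates the schema.
Frame condition: forall x forall y (Rxy -> exists z (Rxz & Rzy)).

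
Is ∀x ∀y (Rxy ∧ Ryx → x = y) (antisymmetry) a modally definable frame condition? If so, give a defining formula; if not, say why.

No — not modally definable

Any modally definable frame class is closed under surjective bounded morphisms.
The 6-cycle (worlds s,t,u,v,w,x with s→t→u→v→w→x→s) is antisymmetric. Sending even-indexed worlds to a and odd-indexed worlds to b is a surjective bounded morphism onto the two-world frame with a↔b, which is not antisymmetric.
So no modal formula (or set of formulas) defines exactly the antisymmetric frames.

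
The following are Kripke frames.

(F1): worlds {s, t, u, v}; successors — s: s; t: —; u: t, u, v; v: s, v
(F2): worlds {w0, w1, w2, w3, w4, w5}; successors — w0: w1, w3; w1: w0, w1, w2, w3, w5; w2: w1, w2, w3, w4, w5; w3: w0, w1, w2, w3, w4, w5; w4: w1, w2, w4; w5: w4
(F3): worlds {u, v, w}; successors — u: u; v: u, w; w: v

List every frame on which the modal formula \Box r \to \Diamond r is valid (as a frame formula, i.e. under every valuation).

(F2), (F3)

Frame correspondent (Sahlqvist): \forall x \exists y Rxy — i.e. seriality.
(F1): fails — world t has no successor.
(F2): condition met.
(F3): condition met.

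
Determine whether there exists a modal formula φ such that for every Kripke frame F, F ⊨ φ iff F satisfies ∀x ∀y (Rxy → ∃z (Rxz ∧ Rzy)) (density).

The condition is density. A defining modal formula is □□r → □r.
Suppose □□r→□r is valid. Take Rxy and set V(r)={w : xR²w}. Then □□r at x, so □r at x, so r at y, i.e. ∃z(Rxz∧Rzy).

Yes, by □□r → □r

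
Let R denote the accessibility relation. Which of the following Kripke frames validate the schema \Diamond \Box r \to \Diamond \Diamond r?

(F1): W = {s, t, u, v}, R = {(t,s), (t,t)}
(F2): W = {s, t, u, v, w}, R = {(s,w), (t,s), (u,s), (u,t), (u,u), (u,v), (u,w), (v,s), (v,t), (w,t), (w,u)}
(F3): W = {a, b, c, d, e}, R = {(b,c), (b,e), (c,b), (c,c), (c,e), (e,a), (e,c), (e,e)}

(F2)

This is the axiom for a generalized confluence (Geach) condition; its first-order frame correspondent is \forall x \forall y (xRy \to \exists w (yRw \wedge x R^2 w)).
(F1): fails — tRs but no w with sRw and tR²w.
(F2): ✓.
(F3): fails — eRa but no w with aRw and eR²w.
Valid on: (F2).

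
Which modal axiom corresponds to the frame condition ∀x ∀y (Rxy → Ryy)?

This is shift-reflexivity; the standard corresponding axiom is T□: □(□r → r).
Suppose □(□r→r) is valid. Take Rxy and set V(r)={w : Ryw}. Then at y, □r holds; since □(□r→r) at x, □r→r at y, so r at y, i.e. Ryy.

□(□r → r)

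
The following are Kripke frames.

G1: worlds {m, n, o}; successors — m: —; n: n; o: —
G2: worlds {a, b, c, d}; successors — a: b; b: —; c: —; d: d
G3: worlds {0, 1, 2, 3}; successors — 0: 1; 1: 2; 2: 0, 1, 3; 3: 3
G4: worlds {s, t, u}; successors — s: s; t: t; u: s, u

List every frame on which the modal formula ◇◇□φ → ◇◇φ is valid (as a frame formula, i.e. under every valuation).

The schema corresponds to a generalized confluence (Geach) condition: ∀x ∀y (xR²y → ∃w (yRw ∧ xR²w)).
G1: satisfies the condition.
G2: satisfies the condition.
G3: fails — 0R²2 but no w with 2Rw and 0R²w.
G4: satisfies the condition.
Valid on: G1, G2, G4.

G1, G2, G4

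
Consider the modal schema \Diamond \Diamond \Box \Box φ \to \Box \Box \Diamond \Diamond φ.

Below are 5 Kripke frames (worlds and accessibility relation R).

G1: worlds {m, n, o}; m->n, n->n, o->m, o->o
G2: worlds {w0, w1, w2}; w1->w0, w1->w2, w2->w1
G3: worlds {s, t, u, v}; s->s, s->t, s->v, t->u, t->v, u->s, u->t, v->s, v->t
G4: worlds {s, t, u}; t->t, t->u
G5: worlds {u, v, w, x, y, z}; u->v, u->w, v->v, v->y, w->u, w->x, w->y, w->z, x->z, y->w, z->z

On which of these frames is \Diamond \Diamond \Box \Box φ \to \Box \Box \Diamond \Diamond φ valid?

G1, G3

Frame correspondent (Sahlqvist): \forall x \forall y \forall z ((x R^2 y \wedge x R^2 z) \to \exists w (y R^2 w \wedge z R^2 w)) — i.e. a generalized confluence (Geach) condition.
G1: satisfies the condition.
G2: fails — w2R²w0, w2R²w0 but no w with w0R²w and w0R²w.
G3: satisfies the condition.
G4: fails — tR²t, tR²u but no w with tR²w and uR²w.
G5: fails — uR²v, uR²x but no t with vR²t and xR²t.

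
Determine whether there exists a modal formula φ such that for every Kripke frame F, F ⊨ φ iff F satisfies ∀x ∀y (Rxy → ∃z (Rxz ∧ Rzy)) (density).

Yes — defined by □□q → □q

The condition is density. A defining modal formula is □□q → □q.
Suppose □□q→□q is valid. Take Rxy and set V(q)={w : xR²w}. Then □□q at x, so □q at x, so q at y, i.e. ∃z(Rxz∧Rzy).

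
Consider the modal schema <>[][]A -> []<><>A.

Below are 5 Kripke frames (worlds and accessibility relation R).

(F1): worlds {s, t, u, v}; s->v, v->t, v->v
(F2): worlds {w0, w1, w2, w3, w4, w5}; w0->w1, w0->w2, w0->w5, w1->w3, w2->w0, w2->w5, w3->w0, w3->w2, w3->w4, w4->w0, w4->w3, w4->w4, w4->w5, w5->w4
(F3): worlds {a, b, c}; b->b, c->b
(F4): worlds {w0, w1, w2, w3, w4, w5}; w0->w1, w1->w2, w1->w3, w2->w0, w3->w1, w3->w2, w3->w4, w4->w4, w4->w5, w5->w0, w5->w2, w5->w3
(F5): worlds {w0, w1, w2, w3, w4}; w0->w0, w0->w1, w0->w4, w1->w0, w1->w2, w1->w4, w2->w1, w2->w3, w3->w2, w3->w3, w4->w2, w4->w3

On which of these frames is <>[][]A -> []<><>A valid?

(F2), (F3), (F5)

The schema corresponds to a generalized confluence (Geach) condition: forall x forall y forall z ((xRy & xRz) -> exists w (y R^2 w & z R^2 w)).
(F1): fails — vRt, vRt but no w with tR²w and tR²w.
(F2): ✓.
(F3): ✓.
(F4): fails — w1Rw2, w1Rw3 but no w with w2R²w and w3R²w.
(F5): ✓.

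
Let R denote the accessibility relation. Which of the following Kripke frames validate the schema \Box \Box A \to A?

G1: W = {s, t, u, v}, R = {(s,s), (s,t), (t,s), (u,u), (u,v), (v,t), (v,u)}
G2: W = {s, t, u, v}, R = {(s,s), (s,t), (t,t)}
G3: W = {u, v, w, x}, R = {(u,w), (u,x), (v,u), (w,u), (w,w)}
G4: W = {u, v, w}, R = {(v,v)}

This is the axiom for a generalized confluence (Geach) condition; its first-order frame correspondent is \forall x \exists w (x R^2 w \wedge x = w).
G1: ✓.
G2: fails — at u but no w with uR²w and u=w.
G3: fails — at v but no t with vR²t and v=t.
G4: fails — at u but no t with uR²t and u=t.

G1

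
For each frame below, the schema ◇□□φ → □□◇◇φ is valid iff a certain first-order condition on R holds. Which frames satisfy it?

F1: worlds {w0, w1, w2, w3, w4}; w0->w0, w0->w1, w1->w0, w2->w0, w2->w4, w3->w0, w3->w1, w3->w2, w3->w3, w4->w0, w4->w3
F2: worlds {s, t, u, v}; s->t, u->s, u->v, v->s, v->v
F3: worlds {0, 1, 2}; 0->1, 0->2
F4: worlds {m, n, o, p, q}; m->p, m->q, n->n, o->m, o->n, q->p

F1, F3

Frame correspondent (Sahlqvist): ∀x ∀y ∀z ((xRy ∧ xR²z) → ∃w (yR²w ∧ zR²w)) — i.e. a generalized confluence (Geach) condition.
F1: holds.
F2: fails — uRs, uR²s but no w with sR²w and sR²w.
F3: holds.
F4: fails — mRp, mR²p but no w with pR²w and pR²w.
Valid on: F1, F3.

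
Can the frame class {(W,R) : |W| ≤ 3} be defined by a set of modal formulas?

Modal frame validity is preserved under disjoint unions.
Any modal formula valid on each of 4 disjoint one-world frames is valid on their disjoint union (validity is preserved under disjoint unions). Each one-world frame has |W|=1≤3, but the union has |W|=4.
So the class is not modally definable.

No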